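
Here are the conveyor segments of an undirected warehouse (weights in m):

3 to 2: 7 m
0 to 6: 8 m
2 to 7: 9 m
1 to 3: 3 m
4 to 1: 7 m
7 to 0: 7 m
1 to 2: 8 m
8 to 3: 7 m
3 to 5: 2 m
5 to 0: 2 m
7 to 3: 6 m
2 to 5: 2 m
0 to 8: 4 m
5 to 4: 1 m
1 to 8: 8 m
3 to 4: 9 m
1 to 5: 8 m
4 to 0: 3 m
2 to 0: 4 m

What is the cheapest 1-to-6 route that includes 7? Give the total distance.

24 m

Shortest 1→7: 1 → 3 → 7 = 9
Shortest 7→6: 7 → 0 → 6 = 15
Total via 7: 9 + 15 = 24 m.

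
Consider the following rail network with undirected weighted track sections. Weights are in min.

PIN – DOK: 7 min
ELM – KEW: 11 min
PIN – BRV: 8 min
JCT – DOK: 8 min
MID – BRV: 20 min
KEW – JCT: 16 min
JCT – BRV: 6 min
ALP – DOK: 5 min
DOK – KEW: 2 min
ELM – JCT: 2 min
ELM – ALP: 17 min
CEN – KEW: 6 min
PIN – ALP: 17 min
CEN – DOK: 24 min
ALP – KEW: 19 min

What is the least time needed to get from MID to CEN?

42 min

Settle nodes by increasing distance from MID:
MID: 0
BRV: 20  (via MID)
JCT: 26  (via BRV)
ELM: 28  (via JCT)
PIN: 28  (via BRV)
DOK: 34  (via JCT)
KEW: 36  (via DOK)
ALP: 39  (via DOK)
CEN: 42  (via KEW)
Shortest route: MID–BRV–JCT–DOK–KEW–CEN = 42 min.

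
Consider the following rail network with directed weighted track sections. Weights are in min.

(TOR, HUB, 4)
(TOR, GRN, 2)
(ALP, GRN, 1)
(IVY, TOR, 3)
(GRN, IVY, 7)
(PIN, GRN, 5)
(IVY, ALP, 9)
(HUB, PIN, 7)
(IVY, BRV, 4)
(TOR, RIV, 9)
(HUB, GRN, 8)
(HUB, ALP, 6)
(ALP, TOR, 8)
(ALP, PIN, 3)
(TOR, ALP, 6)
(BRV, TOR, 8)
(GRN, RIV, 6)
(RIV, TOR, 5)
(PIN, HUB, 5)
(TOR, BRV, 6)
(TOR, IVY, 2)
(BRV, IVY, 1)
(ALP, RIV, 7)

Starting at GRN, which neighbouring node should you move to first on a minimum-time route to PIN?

IVY

Compare a few routes:
GRN–IVY–ALP–PIN: 7+9+3 = 19
GRN–RIV–TOR–ALP–PIN: 6+5+6+3 = 20
GRN–IVY–TOR–HUB–PIN: 7+3+4+7 = 21
The minimum is 19 min via GRN–IVY–ALP–PIN.
So from GRN the first move is to IVY.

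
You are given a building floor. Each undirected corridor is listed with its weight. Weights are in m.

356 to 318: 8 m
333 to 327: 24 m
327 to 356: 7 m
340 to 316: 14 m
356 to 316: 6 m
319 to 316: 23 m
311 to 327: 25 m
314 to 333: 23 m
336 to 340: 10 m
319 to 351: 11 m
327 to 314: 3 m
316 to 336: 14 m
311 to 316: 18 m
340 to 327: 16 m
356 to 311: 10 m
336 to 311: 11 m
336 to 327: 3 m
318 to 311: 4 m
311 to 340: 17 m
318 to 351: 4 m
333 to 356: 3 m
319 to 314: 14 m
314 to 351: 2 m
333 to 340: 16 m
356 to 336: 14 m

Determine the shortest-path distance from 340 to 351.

Candidate routes:
340 - 327 - 314 - 351: 16+3+2 = 21
340 - 336 - 327 - 314 - 351: 10+3+3+2 = 18
Cheapest is 340 - 336 - 327 - 314 - 351 at 18 m.

18 m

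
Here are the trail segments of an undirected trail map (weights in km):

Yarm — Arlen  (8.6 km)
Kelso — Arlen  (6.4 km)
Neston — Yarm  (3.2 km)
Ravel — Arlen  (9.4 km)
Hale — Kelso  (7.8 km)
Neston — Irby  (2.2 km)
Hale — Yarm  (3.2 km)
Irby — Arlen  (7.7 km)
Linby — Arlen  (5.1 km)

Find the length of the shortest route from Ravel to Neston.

19.3 km

Shortest distances from Ravel:
Ravel: 0
Arlen: 9.4  (via Ravel)
Linby: 14.5  (via Arlen)
Kelso: 15.8  (via Arlen)
Irby: 17.1  (via Arlen)
Yarm: 18  (via Arlen)
Neston: 19.3  (via Irby)
Shortest route: Ravel → Arlen → Irby → Neston = 19.3 km.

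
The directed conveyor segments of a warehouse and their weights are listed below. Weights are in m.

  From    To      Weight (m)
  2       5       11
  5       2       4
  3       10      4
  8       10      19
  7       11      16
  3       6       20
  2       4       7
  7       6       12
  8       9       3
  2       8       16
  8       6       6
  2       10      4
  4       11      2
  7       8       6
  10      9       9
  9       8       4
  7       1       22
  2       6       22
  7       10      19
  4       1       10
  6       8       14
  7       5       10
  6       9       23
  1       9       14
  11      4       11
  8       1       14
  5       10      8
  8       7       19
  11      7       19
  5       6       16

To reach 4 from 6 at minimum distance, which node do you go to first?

Compare a few routes:
6–8–7–5–2–4: 14+19+10+4+7 = 54
6–8–7–11–4: 14+19+16+11 = 60
The minimum is 54 m via 6–8–7–5–2–4.
So from 6 the first move is to 8.

8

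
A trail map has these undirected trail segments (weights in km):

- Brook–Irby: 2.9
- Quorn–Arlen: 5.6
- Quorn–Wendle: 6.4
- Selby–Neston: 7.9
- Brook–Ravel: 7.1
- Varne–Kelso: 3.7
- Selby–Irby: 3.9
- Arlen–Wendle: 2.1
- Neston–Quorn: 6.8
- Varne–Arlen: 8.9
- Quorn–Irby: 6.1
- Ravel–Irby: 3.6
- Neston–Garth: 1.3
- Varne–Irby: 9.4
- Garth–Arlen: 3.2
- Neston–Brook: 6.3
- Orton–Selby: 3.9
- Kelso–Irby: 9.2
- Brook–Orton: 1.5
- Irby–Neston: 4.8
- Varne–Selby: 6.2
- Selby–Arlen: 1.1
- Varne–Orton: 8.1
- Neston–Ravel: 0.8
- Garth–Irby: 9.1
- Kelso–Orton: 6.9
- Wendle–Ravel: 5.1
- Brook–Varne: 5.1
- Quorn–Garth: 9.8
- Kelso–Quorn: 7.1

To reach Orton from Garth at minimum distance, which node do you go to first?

Arlen

Compare a few routes:
Garth–Neston–Brook–Orton: 1.3+6.3+1.5 = 9.1
Garth–Arlen–Selby–Orton: 3.2+1.1+3.9 = 8.2
Garth–Neston–Ravel–Irby–Brook–Orton: 1.3+0.8+3.6+2.9+1.5 = 10.1
Cheapest is Garth–Arlen–Selby–Orton at 8.2 km.
So from Garth the first move is to Arlen.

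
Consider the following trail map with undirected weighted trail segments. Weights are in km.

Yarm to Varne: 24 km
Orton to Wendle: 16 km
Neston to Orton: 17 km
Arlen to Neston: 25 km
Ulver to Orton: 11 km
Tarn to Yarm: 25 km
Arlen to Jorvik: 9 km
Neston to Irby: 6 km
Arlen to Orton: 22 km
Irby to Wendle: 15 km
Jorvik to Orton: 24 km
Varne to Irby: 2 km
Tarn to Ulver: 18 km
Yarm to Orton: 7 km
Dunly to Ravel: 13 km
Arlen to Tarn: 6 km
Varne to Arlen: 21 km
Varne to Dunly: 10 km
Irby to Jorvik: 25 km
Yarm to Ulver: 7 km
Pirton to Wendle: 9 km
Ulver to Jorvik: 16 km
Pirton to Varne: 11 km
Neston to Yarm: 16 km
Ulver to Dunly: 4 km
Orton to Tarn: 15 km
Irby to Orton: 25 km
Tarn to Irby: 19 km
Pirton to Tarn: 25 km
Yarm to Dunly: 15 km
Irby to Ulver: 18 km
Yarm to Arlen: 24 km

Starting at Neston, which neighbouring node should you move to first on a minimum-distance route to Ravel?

Irby

Candidate routes:
Neston - Irby - Varne - Dunly - Ravel: 6+2+10+13 = 31
Neston - Yarm - Ulver - Dunly - Ravel: 16+7+4+13 = 40
The minimum is 31 km via Neston - Irby - Varne - Dunly - Ravel.
So from Neston the first move is to Irby.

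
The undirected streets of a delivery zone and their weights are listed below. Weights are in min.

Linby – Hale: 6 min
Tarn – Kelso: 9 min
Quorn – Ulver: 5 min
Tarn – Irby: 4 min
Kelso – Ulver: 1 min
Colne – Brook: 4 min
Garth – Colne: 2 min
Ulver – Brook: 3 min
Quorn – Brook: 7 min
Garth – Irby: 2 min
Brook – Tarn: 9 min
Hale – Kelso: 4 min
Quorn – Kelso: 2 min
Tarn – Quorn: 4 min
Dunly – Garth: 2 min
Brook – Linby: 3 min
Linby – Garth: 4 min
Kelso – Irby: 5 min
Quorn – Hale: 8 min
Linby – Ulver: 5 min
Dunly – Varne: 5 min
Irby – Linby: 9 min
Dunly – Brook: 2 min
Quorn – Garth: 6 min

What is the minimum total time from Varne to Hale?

15 min

Enumerating some paths:
Varne–Dunly–Garth–Linby–Hale: 5+2+4+6 = 17
Varne–Dunly–Brook–Ulver–Kelso–Hale: 5+2+3+1+4 = 15
Varne–Dunly–Brook–Linby–Hale: 5+2+3+6 = 16
Cheapest is Varne–Dunly–Brook–Ulver–Kelso–Hale at 15 min.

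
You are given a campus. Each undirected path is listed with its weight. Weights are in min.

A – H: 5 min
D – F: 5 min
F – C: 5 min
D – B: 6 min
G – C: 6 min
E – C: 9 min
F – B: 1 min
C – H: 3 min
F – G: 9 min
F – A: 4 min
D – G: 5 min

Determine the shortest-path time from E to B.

15 min

Candidate routes:
E–C–H–A–F–B: 9+3+5+4+1 = 22
E–C–G–F–B: 9+6+9+1 = 25
E–C–F–B: 9+5+1 = 15
E–C–F–D–B: 9+5+5+6 = 25
Cheapest is E–C–F–B at 15 min.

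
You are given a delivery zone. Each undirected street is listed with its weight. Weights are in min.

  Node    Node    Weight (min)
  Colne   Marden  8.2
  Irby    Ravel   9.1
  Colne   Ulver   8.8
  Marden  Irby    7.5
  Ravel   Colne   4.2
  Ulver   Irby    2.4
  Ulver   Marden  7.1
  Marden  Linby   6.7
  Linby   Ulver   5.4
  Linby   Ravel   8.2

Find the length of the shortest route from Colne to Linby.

12.4 min

Enumerating some paths:
Colne - Ravel - Linby: 4.2+8.2 = 12.4
Colne - Marden - Linby: 8.2+6.7 = 14.9
Colne - Marden - Ulver - Linby: 8.2+7.1+5.4 = 20.7
Colne - Ulver - Linby: 8.8+5.4 = 14.2
Cheapest is Colne - Ravel - Linby at 12.4 min.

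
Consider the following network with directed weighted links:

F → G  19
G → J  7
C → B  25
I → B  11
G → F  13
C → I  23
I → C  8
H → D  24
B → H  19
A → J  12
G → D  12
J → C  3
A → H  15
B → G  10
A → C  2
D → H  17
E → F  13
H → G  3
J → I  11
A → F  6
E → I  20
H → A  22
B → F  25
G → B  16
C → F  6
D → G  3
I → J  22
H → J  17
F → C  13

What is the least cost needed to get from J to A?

63

Running Dijkstra from J:
J: 0
C: 3  (via J)
F: 9  (via C)
I: 11  (via J)
B: 22  (via I)
G: 28  (via F)
D: 40  (via G)
H: 41  (via B)
A: 63  (via H)
Shortest route: J → I → B → H → A = 63.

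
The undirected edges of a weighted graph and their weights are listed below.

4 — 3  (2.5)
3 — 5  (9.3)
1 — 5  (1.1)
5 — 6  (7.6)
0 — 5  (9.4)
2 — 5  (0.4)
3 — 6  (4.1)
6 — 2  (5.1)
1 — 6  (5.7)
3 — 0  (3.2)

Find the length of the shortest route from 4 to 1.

12.3

Shortest distances from 4:
4: 0
3: 2.5  (via 4)
0: 5.7  (via 3)
6: 6.6  (via 3)
2: 11.7  (via 6)
5: 11.8  (via 3)
1: 12.3  (via 6)
Shortest route: 4–3–6–1 = 12.3.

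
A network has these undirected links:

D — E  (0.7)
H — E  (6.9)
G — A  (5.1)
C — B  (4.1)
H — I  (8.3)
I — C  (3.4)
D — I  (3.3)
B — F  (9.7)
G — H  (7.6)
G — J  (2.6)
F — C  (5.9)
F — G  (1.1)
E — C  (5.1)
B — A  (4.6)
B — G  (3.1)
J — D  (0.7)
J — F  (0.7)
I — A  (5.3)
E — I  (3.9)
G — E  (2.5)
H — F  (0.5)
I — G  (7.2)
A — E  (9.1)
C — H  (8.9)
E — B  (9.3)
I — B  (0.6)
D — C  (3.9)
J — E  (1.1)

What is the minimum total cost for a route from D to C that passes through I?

Best D to I: D → I costing 3.3
Best I to C: I → C costing 3.4
Total via I: 3.3 + 3.4 = 6.7.

6.7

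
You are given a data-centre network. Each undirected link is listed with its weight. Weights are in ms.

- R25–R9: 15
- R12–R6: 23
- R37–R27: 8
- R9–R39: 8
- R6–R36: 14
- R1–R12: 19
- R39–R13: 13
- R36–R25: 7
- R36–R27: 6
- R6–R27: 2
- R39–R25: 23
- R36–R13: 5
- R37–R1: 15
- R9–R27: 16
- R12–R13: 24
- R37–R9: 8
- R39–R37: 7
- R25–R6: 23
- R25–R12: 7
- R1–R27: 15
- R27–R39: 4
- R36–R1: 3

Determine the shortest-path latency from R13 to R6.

13 ms

Enumerating some paths:
R13 - R36 - R6: 5+14 = 19
R13 - R39 - R27 - R6: 13+4+2 = 19
R13 - R36 - R27 - R6: 5+6+2 = 13
The minimum is 13 ms via R13 - R36 - R27 - R6.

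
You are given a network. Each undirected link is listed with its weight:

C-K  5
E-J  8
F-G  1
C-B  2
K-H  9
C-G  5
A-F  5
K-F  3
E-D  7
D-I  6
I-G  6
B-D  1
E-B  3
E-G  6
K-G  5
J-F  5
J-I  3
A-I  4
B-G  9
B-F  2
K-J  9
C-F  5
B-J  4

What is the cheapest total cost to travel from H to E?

Running Dijkstra from H:
H: 0
K: 9  (via H)
F: 12  (via K)
G: 13  (via F)
B: 14  (via F)
C: 14  (via K)
D: 15  (via B)
A: 17  (via F)
E: 17  (via B)
Shortest route: H–K–F–B–E = 17.

17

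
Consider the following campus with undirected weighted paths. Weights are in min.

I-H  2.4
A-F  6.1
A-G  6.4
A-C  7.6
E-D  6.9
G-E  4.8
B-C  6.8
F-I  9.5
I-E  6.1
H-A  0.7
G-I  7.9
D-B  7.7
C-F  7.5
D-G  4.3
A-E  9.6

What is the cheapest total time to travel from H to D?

11.4 min

Shortest distances from H:
H: 0
A: 0.7  (via H)
I: 2.4  (via H)
F: 6.8  (via A)
G: 7.1  (via A)
C: 8.3  (via A)
E: 8.5  (via I)
D: 11.4  (via G)
Shortest route: H–A–G–D = 11.4 min.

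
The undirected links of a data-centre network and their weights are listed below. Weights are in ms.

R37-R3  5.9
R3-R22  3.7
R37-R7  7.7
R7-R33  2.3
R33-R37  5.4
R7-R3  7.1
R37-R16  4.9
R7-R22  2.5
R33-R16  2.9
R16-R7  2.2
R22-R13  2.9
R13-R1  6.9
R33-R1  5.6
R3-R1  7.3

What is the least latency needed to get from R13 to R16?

Running Dijkstra from R13:
R13: 0
R22: 2.9  (via R13)
R7: 5.4  (via R22)
R3: 6.6  (via R22)
R1: 6.9  (via R13)
R16: 7.6  (via R7)
Shortest route: R13 → R22 → R7 → R16 = 7.6 ms.

7.6 ms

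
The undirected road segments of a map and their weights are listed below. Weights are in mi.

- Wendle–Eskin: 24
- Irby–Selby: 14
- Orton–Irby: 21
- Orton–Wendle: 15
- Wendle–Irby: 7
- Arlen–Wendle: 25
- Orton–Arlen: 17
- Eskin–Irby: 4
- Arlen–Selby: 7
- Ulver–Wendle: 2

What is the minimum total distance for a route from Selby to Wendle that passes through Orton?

Best Selby to Orton: Selby–Arlen–Orton costing 24
Best Orton to Wendle: Orton–Wendle costing 15
Total via Orton: 24 + 15 = 39 mi.

39 mi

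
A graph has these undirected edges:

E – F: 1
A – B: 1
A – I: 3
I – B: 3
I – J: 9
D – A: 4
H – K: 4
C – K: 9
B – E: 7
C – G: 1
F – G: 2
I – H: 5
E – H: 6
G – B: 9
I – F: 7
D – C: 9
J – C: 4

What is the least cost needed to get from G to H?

9

Candidate routes:
G - F - I - H: 2+7+5 = 14
G - C - K - H: 1+9+4 = 14
G - F - E - H: 2+1+6 = 9
The minimum is 9 via G - F - E - H.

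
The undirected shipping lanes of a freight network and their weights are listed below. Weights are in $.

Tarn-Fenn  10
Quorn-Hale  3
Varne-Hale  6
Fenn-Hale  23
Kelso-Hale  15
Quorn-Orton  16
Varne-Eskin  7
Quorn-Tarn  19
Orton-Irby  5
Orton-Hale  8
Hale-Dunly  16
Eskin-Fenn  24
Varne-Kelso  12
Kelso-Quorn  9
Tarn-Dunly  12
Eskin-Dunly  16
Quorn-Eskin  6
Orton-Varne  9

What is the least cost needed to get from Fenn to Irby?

Settle nodes by increasing distance from Fenn:
Fenn: 0
Tarn: 10  (via Fenn)
Dunly: 22  (via Tarn)
Hale: 23  (via Fenn)
Eskin: 24  (via Fenn)
Quorn: 26  (via Hale)
Varne: 29  (via Hale)
Orton: 31  (via Hale)
Kelso: 35  (via Quorn)
Irby: 36  (via Orton)
Shortest route: Fenn → Hale → Orton → Irby = $36.

$36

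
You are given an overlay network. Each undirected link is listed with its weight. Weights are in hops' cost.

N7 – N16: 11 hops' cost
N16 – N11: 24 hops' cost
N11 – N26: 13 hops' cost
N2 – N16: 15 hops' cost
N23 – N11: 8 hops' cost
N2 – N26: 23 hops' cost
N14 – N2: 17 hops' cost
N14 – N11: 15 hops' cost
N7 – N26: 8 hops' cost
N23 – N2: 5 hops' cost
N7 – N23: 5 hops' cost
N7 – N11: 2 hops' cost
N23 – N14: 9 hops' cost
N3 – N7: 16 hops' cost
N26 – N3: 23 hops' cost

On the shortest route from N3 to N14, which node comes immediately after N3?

Compare a few routes:
N3–N7–N23–N14: 16+5+9 = 30
N3–N7–N11–N14: 16+2+15 = 33
N3–N7–N11–N23–N14: 16+2+8+9 = 35
The minimum is 30 hops' cost via N3–N7–N23–N14.
So from N3 the first move is to N7.

N7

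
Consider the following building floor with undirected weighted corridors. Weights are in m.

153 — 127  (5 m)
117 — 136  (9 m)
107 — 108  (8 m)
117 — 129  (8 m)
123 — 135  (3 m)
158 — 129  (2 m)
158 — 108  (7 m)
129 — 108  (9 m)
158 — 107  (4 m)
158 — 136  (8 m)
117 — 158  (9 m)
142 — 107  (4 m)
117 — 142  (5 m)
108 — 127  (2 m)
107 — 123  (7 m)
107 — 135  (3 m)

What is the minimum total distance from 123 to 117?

15 m

Shortest distances from 123:
123: 0
135: 3  (via 123)
107: 6  (via 135)
158: 10  (via 107)
142: 10  (via 107)
129: 12  (via 158)
108: 14  (via 107)
117: 15  (via 142)
Shortest route: 123–135–107–142–117 = 15 m.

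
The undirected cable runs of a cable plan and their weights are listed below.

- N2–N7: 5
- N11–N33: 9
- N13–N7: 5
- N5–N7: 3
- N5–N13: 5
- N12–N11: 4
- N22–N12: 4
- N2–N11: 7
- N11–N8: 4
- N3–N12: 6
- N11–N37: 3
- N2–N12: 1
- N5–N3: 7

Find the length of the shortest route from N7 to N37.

13

Compare a few routes:
N7 → N2 → N12 → N11 → N37: 5+1+4+3 = 13
N7 → N2 → N11 → N37: 5+7+3 = 15
Cheapest is N7 → N2 → N12 → N11 → N37 at 13.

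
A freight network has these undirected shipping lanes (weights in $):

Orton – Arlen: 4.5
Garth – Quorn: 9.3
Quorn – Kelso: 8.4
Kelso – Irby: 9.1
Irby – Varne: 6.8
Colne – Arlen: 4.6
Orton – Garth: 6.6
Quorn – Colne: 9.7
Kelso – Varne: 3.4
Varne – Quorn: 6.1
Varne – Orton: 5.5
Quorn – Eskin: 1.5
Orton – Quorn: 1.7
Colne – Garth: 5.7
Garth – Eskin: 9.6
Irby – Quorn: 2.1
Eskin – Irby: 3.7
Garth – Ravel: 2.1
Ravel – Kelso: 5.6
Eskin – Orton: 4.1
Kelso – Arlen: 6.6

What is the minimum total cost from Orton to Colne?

Candidate routes:
Orton → Quorn → Colne: 1.7+9.7 = 11.4
Orton → Arlen → Colne: 4.5+4.6 = 9.1
Orton → Garth → Colne: 6.6+5.7 = 12.3
Cheapest is Orton → Arlen → Colne at $9.1.

$9.1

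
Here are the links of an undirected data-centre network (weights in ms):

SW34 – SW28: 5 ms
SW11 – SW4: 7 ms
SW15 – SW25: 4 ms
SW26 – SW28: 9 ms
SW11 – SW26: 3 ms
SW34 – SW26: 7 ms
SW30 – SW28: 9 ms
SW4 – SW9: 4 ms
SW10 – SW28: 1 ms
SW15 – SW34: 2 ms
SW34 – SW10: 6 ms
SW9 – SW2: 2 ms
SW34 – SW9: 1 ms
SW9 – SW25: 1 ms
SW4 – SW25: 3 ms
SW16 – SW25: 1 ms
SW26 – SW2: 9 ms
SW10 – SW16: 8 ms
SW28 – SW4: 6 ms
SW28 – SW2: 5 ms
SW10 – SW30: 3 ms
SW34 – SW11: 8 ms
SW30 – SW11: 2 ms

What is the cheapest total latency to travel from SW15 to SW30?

11 ms

Compare a few routes:
SW15–SW34–SW9–SW2–SW28–SW10–SW30: 2+1+2+5+1+3 = 14
SW15–SW34–SW11–SW30: 2+8+2 = 12
SW15–SW34–SW10–SW30: 2+6+3 = 11
Cheapest is SW15–SW34–SW10–SW30 at 11 ms.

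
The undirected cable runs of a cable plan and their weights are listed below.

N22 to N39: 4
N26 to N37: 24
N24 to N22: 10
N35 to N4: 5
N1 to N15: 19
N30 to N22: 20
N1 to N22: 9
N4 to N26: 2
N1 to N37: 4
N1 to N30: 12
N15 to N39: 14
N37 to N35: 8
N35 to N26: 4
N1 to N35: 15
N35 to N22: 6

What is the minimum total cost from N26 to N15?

Running Dijkstra from N26:
N26: 0
N4: 2  (via N26)
N35: 4  (via N26)
N22: 10  (via N35)
N37: 12  (via N35)
N39: 14  (via N22)
N1: 16  (via N37)
N24: 20  (via N22)
N30: 28  (via N1)
N15: 28  (via N39)
Shortest route: N26–N35–N22–N39–N15 = 28.

28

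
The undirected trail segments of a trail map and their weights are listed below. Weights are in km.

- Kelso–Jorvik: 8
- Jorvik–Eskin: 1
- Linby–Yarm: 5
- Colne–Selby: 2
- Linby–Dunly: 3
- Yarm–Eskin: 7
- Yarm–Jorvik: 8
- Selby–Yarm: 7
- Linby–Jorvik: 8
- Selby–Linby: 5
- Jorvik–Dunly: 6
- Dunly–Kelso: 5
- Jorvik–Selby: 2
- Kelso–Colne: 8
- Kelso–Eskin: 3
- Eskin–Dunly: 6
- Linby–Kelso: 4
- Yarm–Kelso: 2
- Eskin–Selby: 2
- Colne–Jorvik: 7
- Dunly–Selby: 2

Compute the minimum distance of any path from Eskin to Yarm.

Candidate routes:
Eskin - Kelso - Yarm: 3+2 = 5
Eskin - Selby - Yarm: 2+7 = 9
Eskin - Jorvik - Yarm: 1+8 = 9
Eskin - Yarm: 7 = 7
The minimum is 5 km via Eskin - Kelso - Yarm.

5 km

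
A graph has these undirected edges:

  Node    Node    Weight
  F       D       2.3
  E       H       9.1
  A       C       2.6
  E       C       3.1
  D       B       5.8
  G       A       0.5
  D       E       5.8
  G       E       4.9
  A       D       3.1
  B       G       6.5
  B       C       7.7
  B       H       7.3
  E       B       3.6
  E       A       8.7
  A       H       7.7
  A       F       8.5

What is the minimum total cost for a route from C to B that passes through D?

11.5

Shortest C→D: C–A–D = 5.7
Best D to B: D–B costing 5.8
Total via D: 5.7 + 5.8 = 11.5.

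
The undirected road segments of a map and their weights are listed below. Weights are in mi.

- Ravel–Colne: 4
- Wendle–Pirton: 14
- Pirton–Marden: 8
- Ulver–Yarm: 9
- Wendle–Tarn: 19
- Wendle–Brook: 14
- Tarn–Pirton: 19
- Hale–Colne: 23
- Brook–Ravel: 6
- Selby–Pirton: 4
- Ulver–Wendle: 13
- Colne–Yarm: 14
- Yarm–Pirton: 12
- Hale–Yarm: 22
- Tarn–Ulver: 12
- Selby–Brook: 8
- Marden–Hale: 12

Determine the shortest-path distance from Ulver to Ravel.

27 mi

Settle nodes by increasing distance from Ulver:
Ulver: 0
Yarm: 9  (via Ulver)
Tarn: 12  (via Ulver)
Wendle: 13  (via Ulver)
Pirton: 21  (via Yarm)
Colne: 23  (via Yarm)
Selby: 25  (via Pirton)
Ravel: 27  (via Colne)
Shortest route: Ulver → Yarm → Colne → Ravel = 27 mi.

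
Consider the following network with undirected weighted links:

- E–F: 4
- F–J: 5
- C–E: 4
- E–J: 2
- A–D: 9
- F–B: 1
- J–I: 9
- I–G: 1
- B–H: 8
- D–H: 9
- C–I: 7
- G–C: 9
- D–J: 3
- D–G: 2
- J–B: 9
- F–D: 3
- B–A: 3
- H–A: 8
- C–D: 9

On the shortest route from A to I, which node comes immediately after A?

Enumerating some paths:
A - B - F - D - G - I: 3+1+3+2+1 = 10
A - D - G - I: 9+2+1 = 12
Cheapest is A - B - F - D - G - I at 10.
So from A the first move is to B.

B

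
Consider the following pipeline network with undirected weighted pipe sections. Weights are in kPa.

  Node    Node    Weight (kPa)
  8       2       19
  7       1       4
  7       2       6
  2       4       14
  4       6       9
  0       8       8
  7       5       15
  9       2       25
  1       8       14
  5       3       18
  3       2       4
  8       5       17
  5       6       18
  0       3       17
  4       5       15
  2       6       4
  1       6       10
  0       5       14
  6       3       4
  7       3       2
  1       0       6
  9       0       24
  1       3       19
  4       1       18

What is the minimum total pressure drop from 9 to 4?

38 kPa

Compare a few routes:
9–2–4: 25+14 = 39
9–2–6–4: 25+4+9 = 38
Cheapest is 9–2–6–4 at 38 kPa.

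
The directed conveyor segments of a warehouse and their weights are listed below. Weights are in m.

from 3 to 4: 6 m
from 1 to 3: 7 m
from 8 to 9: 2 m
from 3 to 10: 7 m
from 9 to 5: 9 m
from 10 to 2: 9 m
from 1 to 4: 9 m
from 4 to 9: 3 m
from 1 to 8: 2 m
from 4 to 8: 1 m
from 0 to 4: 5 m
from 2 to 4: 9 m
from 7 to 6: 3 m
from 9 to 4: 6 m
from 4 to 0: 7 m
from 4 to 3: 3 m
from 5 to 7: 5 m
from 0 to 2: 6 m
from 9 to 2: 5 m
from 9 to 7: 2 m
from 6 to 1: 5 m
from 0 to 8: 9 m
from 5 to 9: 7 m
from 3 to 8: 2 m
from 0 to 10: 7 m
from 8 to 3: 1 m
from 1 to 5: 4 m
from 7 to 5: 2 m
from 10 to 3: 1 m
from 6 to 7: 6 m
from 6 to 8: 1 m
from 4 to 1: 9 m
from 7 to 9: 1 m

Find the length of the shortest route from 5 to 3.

10 m

Compare a few routes:
5 - 7 - 9 - 4 - 8 - 3: 5+1+6+1+1 = 14
5 - 9 - 7 - 6 - 8 - 3: 7+2+3+1+1 = 14
5 - 7 - 6 - 8 - 3: 5+3+1+1 = 10
Cheapest is 5 - 7 - 6 - 8 - 3 at 10 m.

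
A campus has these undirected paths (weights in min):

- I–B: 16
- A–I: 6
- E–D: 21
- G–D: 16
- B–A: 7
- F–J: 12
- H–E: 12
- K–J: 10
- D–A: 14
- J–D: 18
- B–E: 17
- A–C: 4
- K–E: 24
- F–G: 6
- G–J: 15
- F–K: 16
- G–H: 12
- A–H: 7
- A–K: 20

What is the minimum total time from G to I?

25 min

Enumerating some paths:
G–D–A–I: 16+14+6 = 36
G–H–A–I: 12+7+6 = 25
Cheapest is G–H–A–I at 25 min.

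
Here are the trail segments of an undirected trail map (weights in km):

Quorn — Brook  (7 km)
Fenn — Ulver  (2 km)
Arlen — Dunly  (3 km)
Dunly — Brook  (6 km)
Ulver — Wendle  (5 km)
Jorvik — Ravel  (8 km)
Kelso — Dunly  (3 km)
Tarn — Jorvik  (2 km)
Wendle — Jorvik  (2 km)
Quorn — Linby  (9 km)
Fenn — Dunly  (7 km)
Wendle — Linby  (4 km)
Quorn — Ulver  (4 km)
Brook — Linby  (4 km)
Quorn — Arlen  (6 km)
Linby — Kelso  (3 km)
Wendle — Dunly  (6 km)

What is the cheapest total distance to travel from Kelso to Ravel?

17 km

Enumerating some paths:
Kelso - Linby - Wendle - Jorvik - Ravel: 3+4+2+8 = 17
Kelso - Dunly - Wendle - Jorvik - Ravel: 3+6+2+8 = 19
The minimum is 17 km via Kelso - Linby - Wendle - Jorvik - Ravel.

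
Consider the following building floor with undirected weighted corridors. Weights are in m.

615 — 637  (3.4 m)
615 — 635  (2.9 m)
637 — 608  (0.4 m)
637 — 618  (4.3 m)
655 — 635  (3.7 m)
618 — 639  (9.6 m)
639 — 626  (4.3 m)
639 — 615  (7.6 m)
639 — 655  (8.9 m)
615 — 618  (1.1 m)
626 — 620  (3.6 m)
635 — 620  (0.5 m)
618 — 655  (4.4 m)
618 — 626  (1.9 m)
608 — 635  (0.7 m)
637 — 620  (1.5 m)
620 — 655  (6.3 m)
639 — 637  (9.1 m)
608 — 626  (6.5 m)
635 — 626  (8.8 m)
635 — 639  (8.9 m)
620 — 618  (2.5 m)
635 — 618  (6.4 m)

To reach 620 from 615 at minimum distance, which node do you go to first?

635

Candidate routes:
615 → 618 → 620: 1.1+2.5 = 3.6
615 → 637 → 620: 3.4+1.5 = 4.9
615 → 635 → 620: 2.9+0.5 = 3.4
Cheapest is 615 → 635 → 620 at 3.4 m.
So from 615 the first move is to 635.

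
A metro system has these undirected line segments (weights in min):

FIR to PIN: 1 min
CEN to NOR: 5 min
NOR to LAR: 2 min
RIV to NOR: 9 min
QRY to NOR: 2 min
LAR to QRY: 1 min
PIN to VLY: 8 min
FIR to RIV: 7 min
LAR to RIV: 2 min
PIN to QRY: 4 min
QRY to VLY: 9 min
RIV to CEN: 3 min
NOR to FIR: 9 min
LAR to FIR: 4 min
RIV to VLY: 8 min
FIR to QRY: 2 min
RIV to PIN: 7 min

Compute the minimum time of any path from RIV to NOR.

4 min

Candidate routes:
RIV - NOR: 9 = 9
RIV - LAR - QRY - NOR: 2+1+2 = 5
RIV - CEN - NOR: 3+5 = 8
RIV - LAR - NOR: 2+2 = 4
The minimum is 4 min via RIV - LAR - NOR.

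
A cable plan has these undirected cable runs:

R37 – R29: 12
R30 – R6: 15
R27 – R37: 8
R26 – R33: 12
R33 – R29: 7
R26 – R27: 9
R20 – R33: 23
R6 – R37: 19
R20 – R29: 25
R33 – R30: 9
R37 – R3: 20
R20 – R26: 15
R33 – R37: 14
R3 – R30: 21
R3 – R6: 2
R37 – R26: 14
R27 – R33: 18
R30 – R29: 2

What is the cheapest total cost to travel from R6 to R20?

42

Running Dijkstra from R6:
R6: 0
R3: 2  (via R6)
R30: 15  (via R6)
R29: 17  (via R30)
R37: 19  (via R6)
R33: 24  (via R30)
R27: 27  (via R37)
R26: 33  (via R37)
R20: 42  (via R29)
Shortest route: R6 → R30 → R29 → R20 = 42.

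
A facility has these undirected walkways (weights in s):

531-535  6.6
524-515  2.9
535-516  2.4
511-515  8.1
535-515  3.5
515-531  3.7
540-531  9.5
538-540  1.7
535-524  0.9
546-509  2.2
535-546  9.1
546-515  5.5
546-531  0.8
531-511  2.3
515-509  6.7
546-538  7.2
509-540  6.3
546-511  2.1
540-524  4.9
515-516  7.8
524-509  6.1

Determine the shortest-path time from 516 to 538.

9.9 s

Compare a few routes:
516 → 535 → 531 → 546 → 538: 2.4+6.6+0.8+7.2 = 17
516 → 515 → 524 → 540 → 538: 7.8+2.9+4.9+1.7 = 17.3
516 → 535 → 524 → 540 → 538: 2.4+0.9+4.9+1.7 = 9.9
516 → 535 → 515 → 524 → 540 → 538: 2.4+3.5+2.9+4.9+1.7 = 15.4
Cheapest is 516 → 535 → 524 → 540 → 538 at 9.9 s.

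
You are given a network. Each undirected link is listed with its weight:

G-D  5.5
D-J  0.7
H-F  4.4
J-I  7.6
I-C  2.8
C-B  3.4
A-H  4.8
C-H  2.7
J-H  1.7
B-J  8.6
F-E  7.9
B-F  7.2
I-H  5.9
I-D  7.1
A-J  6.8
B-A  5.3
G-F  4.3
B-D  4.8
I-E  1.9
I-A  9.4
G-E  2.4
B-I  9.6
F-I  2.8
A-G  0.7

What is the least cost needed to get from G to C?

Shortest distances from G:
G: 0
A: 0.7  (via G)
E: 2.4  (via G)
F: 4.3  (via G)
I: 4.3  (via E)
D: 5.5  (via G)
H: 5.5  (via A)
B: 6  (via A)
J: 6.2  (via D)
C: 7.1  (via I)
Shortest route: G → E → I → C = 7.1.

7.1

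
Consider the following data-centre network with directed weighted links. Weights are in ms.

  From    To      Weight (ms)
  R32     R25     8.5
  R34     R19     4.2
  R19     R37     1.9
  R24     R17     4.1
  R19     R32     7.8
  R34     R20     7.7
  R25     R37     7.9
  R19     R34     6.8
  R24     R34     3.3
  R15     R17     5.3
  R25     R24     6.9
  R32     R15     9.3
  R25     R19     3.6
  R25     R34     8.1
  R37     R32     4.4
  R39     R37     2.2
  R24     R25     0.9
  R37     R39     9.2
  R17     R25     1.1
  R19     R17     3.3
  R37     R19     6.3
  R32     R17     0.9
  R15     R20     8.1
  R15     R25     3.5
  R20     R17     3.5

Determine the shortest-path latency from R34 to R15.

Running Dijkstra from R34:
R34: 0
R19: 4.2  (via R34)
R37: 6.1  (via R19)
R17: 7.5  (via R19)
R20: 7.7  (via R34)
R25: 8.6  (via R17)
R32: 10.5  (via R37)
R39: 15.3  (via R37)
R24: 15.5  (via R25)
R15: 19.8  (via R32)
Shortest route: R34 → R19 → R37 → R32 → R15 = 19.8 ms.

19.8 ms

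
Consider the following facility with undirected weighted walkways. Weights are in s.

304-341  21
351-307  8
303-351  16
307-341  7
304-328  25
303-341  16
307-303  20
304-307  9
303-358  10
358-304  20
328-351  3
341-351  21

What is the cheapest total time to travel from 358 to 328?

Compare a few routes:
358 - 303 - 341 - 307 - 351 - 328: 10+16+7+8+3 = 44
358 - 304 - 307 - 351 - 328: 20+9+8+3 = 40
358 - 303 - 351 - 328: 10+16+3 = 29
358 - 303 - 307 - 351 - 328: 10+20+8+3 = 41
The minimum is 29 s via 358 - 303 - 351 - 328.

29 s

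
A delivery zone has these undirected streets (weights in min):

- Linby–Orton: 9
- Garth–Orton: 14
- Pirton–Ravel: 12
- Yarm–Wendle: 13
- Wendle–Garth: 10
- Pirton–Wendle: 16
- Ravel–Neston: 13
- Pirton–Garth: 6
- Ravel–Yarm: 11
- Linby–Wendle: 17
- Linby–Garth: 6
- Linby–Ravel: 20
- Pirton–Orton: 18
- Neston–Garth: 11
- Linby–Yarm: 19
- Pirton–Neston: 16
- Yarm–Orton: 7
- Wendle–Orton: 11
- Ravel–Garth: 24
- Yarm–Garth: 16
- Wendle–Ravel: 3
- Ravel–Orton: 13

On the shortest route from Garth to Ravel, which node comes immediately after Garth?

Enumerating some paths:
Garth - Pirton - Ravel: 6+12 = 18
Garth - Neston - Ravel: 11+13 = 24
Garth - Wendle - Ravel: 10+3 = 13
Cheapest is Garth - Wendle - Ravel at 13 min.
So from Garth the first move is to Wendle.

Wendle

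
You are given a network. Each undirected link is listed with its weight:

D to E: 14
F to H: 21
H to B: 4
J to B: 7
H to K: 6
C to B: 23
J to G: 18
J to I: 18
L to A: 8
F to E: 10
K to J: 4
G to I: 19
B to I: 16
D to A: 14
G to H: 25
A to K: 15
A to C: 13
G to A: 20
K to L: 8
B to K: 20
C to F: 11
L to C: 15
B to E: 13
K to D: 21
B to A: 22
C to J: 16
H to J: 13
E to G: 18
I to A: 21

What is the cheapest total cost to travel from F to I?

Running Dijkstra from F:
F: 0
E: 10  (via F)
C: 11  (via F)
H: 21  (via F)
B: 23  (via E)
A: 24  (via C)
D: 24  (via E)
L: 26  (via C)
J: 27  (via C)
K: 27  (via H)
G: 28  (via E)
I: 39  (via B)
Shortest route: F–E–B–I = 39.

39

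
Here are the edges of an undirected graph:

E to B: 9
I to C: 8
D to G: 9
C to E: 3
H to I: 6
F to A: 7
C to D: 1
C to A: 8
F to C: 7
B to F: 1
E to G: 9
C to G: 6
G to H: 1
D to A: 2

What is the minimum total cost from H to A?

10

Enumerating some paths:
H - G - C - D - A: 1+6+1+2 = 10
H - G - E - C - D - A: 1+9+3+1+2 = 16
H - G - C - A: 1+6+8 = 15
H - G - D - A: 1+9+2 = 12
Cheapest is H - G - C - D - A at 10.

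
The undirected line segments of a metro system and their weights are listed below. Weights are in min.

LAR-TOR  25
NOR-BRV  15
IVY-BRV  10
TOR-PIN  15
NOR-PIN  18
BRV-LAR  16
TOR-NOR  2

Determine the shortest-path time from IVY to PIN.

42 min

Shortest distances from IVY:
IVY: 0
BRV: 10  (via IVY)
NOR: 25  (via BRV)
LAR: 26  (via BRV)
TOR: 27  (via NOR)
PIN: 42  (via TOR)
Shortest route: IVY–BRV–NOR–TOR–PIN = 42 min.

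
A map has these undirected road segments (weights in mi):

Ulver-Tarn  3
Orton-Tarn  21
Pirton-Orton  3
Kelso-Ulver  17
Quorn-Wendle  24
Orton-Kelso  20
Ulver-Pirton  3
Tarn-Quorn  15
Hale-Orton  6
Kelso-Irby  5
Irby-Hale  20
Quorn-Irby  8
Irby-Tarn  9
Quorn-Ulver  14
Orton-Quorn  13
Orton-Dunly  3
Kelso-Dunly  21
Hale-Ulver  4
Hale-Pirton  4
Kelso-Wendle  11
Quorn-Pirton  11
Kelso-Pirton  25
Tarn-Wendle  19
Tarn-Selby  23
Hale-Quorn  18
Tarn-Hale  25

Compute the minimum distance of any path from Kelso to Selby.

37 mi

Shortest distances from Kelso:
Kelso: 0
Irby: 5  (via Kelso)
Wendle: 11  (via Kelso)
Quorn: 13  (via Irby)
Tarn: 14  (via Irby)
Ulver: 17  (via Kelso)
Pirton: 20  (via Ulver)
Orton: 20  (via Kelso)
Hale: 21  (via Ulver)
Dunly: 21  (via Kelso)
Selby: 37  (via Tarn)
Shortest route: Kelso → Irby → Tarn → Selby = 37 mi.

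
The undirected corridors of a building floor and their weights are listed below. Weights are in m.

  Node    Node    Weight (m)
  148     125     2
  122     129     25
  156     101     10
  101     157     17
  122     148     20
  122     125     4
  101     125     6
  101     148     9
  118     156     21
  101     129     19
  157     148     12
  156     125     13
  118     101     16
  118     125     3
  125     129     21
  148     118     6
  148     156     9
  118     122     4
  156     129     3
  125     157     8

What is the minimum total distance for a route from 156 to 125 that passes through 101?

Best 156 to 101: 156–101 costing 10
Best 101 to 125: 101–125 costing 6
Total via 101: 10 + 6 = 16 m.

16 m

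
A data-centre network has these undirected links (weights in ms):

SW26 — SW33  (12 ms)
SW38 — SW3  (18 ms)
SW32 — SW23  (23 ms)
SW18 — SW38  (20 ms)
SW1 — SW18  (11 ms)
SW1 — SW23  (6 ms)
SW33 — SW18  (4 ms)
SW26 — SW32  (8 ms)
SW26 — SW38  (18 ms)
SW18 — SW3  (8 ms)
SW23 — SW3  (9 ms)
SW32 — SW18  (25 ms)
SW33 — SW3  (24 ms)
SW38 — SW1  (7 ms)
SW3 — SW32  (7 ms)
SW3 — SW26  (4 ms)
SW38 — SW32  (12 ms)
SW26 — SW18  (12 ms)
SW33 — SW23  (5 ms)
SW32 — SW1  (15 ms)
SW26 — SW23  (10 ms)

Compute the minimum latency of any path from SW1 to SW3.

Shortest distances from SW1:
SW1: 0
SW23: 6  (via SW1)
SW38: 7  (via SW1)
SW33: 11  (via SW23)
SW18: 11  (via SW1)
SW32: 15  (via SW1)
SW3: 15  (via SW23)
Shortest route: SW1 → SW23 → SW3 = 15 ms.

15 ms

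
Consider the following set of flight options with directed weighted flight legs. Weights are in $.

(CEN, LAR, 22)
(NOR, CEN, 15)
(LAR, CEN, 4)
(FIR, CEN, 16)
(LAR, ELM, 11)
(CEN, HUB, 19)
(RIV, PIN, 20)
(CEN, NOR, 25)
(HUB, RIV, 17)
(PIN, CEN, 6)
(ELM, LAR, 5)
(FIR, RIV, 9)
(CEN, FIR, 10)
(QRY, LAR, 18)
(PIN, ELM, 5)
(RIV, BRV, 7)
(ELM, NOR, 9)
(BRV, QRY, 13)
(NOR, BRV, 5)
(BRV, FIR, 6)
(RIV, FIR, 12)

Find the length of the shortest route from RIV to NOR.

$34

Compare a few routes:
RIV → PIN → CEN → NOR: 20+6+25 = 51
RIV → BRV → FIR → CEN → NOR: 7+6+16+25 = 54
RIV → FIR → CEN → NOR: 12+16+25 = 53
RIV → PIN → ELM → NOR: 20+5+9 = 34
Cheapest is RIV → PIN → ELM → NOR at $34.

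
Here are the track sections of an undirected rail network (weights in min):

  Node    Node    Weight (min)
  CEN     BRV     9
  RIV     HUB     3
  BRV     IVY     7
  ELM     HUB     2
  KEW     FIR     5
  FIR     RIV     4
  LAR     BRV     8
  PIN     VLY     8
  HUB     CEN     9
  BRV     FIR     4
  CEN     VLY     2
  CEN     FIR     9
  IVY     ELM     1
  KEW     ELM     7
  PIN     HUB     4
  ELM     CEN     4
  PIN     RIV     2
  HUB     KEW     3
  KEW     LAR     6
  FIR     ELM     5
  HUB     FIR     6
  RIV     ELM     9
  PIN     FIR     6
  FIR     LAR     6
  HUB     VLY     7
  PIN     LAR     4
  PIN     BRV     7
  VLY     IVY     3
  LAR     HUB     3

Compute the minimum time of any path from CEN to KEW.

Compare a few routes:
CEN → ELM → KEW: 4+7 = 11
CEN → HUB → KEW: 9+3 = 12
CEN → ELM → HUB → KEW: 4+2+3 = 9
CEN → VLY → IVY → ELM → HUB → KEW: 2+3+1+2+3 = 11
Cheapest is CEN → ELM → HUB → KEW at 9 min.

9 min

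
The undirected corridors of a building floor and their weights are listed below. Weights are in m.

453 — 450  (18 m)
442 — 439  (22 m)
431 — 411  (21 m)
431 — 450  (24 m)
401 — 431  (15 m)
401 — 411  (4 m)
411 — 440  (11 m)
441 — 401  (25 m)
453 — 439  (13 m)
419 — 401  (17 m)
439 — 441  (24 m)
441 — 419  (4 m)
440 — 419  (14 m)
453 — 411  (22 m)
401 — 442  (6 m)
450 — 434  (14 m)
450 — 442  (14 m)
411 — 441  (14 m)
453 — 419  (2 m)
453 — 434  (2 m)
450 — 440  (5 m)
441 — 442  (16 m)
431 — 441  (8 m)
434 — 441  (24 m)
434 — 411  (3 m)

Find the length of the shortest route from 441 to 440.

18 m

Running Dijkstra from 441:
441: 0
419: 4  (via 441)
453: 6  (via 419)
434: 8  (via 453)
431: 8  (via 441)
411: 11  (via 434)
401: 15  (via 411)
442: 16  (via 441)
440: 18  (via 419)
Shortest route: 441 → 419 → 440 = 18 m.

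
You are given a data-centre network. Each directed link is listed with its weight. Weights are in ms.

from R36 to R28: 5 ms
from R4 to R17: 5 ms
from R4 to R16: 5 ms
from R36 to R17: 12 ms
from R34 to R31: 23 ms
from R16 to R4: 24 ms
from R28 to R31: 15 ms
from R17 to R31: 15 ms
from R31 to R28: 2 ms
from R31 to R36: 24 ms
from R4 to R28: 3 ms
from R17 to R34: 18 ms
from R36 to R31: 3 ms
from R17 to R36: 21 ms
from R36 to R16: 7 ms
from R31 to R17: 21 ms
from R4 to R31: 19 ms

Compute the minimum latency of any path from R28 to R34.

54 ms

Compare a few routes:
R28–R31–R36–R17–R34: 15+24+12+18 = 69
R28–R31–R17–R34: 15+21+18 = 54
Cheapest is R28–R31–R17–R34 at 54 ms.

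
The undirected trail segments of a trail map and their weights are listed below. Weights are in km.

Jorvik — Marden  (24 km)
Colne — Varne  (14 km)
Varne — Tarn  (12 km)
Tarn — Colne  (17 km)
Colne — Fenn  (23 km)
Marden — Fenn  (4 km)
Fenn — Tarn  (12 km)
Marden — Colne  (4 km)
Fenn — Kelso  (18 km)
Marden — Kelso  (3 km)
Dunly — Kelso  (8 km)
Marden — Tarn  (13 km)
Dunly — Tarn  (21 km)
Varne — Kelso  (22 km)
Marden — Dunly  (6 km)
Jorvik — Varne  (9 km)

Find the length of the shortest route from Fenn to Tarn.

Compare a few routes:
Fenn → Marden → Colne → Tarn: 4+4+17 = 25
Fenn → Marden → Tarn: 4+13 = 17
Fenn → Tarn: 12 = 12
Cheapest is Fenn → Tarn at 12 km.

12 km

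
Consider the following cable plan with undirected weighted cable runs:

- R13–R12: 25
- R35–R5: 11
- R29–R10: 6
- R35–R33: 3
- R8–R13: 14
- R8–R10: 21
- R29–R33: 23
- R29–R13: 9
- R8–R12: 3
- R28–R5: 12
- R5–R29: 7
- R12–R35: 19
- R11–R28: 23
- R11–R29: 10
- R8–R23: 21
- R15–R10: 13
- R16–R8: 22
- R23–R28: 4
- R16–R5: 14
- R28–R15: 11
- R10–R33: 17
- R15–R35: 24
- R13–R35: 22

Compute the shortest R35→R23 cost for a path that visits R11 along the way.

55

Best R35 to R11: R35–R5–R29–R11 costing 28
Shortest R11→R23: R11–R28–R23 = 27
Total via R11: 28 + 27 = 55.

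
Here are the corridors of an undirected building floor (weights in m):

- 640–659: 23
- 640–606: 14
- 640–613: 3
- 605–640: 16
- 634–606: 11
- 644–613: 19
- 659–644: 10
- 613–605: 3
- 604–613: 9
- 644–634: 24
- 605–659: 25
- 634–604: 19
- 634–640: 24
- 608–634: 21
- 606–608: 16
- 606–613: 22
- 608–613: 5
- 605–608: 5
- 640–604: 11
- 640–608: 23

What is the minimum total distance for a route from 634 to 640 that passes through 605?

Best 634 to 605: 634–608–605 costing 26
Best 605 to 640: 605–613–640 costing 6
Total via 605: 26 + 6 = 32 m.

32 m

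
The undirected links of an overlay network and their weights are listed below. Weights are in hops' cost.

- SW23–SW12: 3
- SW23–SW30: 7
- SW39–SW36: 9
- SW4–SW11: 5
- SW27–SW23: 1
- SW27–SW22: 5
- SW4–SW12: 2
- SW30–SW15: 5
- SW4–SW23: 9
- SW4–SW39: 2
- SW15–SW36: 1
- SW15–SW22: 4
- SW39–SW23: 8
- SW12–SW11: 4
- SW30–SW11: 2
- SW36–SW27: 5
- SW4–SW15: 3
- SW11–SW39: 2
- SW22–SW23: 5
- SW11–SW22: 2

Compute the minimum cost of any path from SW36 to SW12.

Enumerating some paths:
SW36 → SW15 → SW4 → SW12: 1+3+2 = 6
SW36 → SW27 → SW23 → SW12: 5+1+3 = 9
Cheapest is SW36 → SW15 → SW4 → SW12 at 6 hops' cost.

6 hops' cost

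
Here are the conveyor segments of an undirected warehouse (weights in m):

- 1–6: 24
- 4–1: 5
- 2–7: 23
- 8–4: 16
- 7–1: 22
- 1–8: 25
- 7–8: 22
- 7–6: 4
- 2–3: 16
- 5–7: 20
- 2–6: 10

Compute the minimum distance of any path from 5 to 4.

47 m

Candidate routes:
5 → 7 → 1 → 4: 20+22+5 = 47
5 → 7 → 6 → 1 → 4: 20+4+24+5 = 53
The minimum is 47 m via 5 → 7 → 1 → 4.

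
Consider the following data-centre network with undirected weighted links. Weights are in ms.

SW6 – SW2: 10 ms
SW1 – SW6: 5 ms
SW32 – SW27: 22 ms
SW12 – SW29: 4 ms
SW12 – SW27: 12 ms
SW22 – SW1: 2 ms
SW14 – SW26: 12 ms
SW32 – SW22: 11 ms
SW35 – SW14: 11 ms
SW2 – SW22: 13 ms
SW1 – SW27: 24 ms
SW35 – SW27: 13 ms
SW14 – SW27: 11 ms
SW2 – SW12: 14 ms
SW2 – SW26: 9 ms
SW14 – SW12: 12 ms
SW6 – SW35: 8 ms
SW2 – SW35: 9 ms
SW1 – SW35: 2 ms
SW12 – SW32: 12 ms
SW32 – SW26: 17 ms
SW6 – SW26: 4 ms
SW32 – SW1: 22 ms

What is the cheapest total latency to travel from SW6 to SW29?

28 ms

Shortest distances from SW6:
SW6: 0
SW26: 4  (via SW6)
SW1: 5  (via SW6)
SW35: 7  (via SW1)
SW22: 7  (via SW1)
SW2: 10  (via SW6)
SW14: 16  (via SW26)
SW32: 18  (via SW22)
SW27: 20  (via SW35)
SW12: 24  (via SW2)
SW29: 28  (via SW12)
Shortest route: SW6 → SW2 → SW12 → SW29 = 28 ms.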